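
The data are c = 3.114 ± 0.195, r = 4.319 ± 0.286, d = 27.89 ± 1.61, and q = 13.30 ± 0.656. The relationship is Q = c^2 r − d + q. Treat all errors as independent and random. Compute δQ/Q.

Let p = c^2·r = 41.88. δp/p = √((2·δc/c)² + (1·δr/r)²) = √(0.0157 + 0.00438) = 0.142, so δp = 5.93.
Q = p − d + q: δQ = √(δp² + δd² + δq²) = √(35.2 + 2.59 + 0.430) = 6.18
Q = 27.29, so δQ/Q = 6.18/27.29 = 0.227.

0.227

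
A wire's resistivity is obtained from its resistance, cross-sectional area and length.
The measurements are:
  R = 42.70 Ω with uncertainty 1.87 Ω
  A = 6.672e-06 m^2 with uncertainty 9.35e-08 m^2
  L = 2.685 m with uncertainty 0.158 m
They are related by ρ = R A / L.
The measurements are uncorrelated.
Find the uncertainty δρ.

Since ρ is a product/quotient, work with relative uncertainties:
  (1·δR/R)² = (1×0.0438)² = 0.00192;  (1·δA/A)² = (1×0.0140)² = 0.000196;  (-1·δL/L)² = (-1×0.0588)² = 0.00346
δρ/ρ = √(0.00558) = 0.0747
ρ = 0.0001061 Ω·m, so δρ = 0.0747 × 0.0001061 = 7.92e-06 Ω·m.

7.92e-06 Ω·m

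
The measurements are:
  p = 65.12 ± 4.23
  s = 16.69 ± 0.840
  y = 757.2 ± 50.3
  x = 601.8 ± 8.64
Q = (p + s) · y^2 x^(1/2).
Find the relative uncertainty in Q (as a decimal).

0.143

Let u = p + s = 81.81. δu = √(δp² + δs²) = √(17.9 + 0.706) = 4.31, so δu/u = 0.0527.
Q is then a monomial in u, y, x:
δQ/Q = √((δu/u)² + (2·δy/y)² + (½·δx/x)²) = √(0.00278 + 0.0177 + 5.15e-05) = 0.143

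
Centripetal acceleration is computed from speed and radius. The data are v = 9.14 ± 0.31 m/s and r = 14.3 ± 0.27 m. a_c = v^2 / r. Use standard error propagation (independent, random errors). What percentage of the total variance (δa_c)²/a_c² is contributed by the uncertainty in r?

7.19%

(δa_c/a_c)² = (2·δv/v)² + (-1·δr/r)²
  v term: (2×0.0339)² = 0.00460
  r term: (-1×0.0189)² = 0.000356
Total = 0.00496. Share from r = 0.000356/0.00496 = 0.0719.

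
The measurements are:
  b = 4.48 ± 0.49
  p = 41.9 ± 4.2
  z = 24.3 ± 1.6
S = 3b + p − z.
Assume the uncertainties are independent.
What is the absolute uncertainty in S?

Sums and differences: (δS)² = Σ (cᵢ δxᵢ)².
  (3·δb)² = 2.16;  (δp)² = 17.6;  (δz)² = 2.56
δS = √(22.4) = 4.73

4.73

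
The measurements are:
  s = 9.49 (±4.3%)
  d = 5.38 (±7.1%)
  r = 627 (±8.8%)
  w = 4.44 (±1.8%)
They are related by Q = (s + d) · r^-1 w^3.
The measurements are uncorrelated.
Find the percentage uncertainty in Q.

Let u = s + d = 14.9. δu = √(δs² + δd²) = √(0.167 + 0.146) = 0.559, so δu/u = 0.0376.
Q is then a monomial in u, r, w:
δQ/Q = √((δu/u)² + (-1·δr/r)² + (3·δw/w)²) = √(0.00141 + 0.00774 + 0.00292) = 0.110

11.0%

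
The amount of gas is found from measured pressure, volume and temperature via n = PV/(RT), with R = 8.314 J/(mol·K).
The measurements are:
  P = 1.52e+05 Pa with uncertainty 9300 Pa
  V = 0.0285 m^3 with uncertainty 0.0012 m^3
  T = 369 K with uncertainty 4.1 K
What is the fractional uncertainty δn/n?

Each factor contributes (exponent × relative error)² to (δn/n)²:
  (1·δP/P)² = (1×0.0612)² = 0.00374;  (1·δV/V)² = (1×0.0421)² = 0.00177;  (-1·δT/T)² = (-1×0.0111)² = 0.000123
δn/n = √(0.00564) = 0.0751

0.0751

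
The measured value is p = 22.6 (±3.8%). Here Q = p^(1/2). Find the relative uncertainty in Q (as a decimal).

For a monomial Q ∝ p^(1/2), fractional errors add in quadrature:
  (½·δp/p)² = (0.5×0.0380)² = 0.000361
δQ/Q = √(0.000361) = 0.0190

0.0190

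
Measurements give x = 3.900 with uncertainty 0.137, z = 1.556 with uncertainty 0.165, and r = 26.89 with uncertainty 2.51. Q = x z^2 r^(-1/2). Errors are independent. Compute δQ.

0.401

Each factor contributes (exponent × relative error)² to (δQ/Q)²:
  (1·δx/x)² = (1×0.0351)² = 0.00123;  (2·δz/z)² = (2×0.106)² = 0.0450;  (−½·δr/r)² = (-0.5×0.0933)² = 0.00218
δQ/Q = √(0.0484) = 0.220
Q = 1.821, so δQ = 0.220 × 1.821 = 0.401.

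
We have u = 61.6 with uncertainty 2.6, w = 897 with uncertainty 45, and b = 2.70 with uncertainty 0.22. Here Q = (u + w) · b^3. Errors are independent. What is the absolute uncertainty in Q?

Let h = u + w = 959. δh = √(δu² + δw²) = √(6.76 + 2020) = 45.1, so δh/h = 0.0470.
Q is then a monomial in h, b:
δQ/Q = √((δh/h)² + (3·δb/b)²) = √(0.00221 + 0.0598) = 0.249
Q = 18900, so δQ = 0.249 × 18900 = 4700.

4700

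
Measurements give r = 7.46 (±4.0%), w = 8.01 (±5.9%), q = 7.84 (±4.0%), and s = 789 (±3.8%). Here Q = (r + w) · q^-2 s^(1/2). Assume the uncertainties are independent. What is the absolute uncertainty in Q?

Let u = r + w = 15.5. δu = √(δr² + δw²) = √(0.0890 + 0.223) = 0.559, so δu/u = 0.0361.
Q is then a monomial in u, q, s:
δQ/Q = √((δu/u)² + (-2·δq/q)² + (½·δs/s)²) = √(0.00131 + 0.00640 + 0.000361) = 0.0898
Q = 7.07, so δQ = 0.0898 × 7.07 = 0.635.

0.635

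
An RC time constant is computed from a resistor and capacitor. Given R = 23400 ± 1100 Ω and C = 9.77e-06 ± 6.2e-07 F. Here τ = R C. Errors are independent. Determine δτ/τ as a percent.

7.90%

Each factor contributes (exponent × relative error)² to (δτ/τ)²:
  (1·δR/R)² = (1×0.0470)² = 0.00221;  (1·δC/C)² = (1×0.0635)² = 0.00403
δτ/τ = √(0.00624) = 0.0790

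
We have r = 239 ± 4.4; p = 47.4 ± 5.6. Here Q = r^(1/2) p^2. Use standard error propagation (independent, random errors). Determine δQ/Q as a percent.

Q is a product of powers, so relative uncertainties combine in quadrature:
  (½·δr/r)² = (0.5×0.0184)² = 8.47e-05;  (2·δp/p)² = (2×0.118)² = 0.0558
δQ/Q = √(0.0559) = 0.236

23.6%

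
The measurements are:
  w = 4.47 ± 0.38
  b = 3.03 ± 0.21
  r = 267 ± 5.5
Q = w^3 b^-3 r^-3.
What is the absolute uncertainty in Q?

Relative error in a monomial: (δQ/Q)² = Σ (nᵢ · δxᵢ/xᵢ)².
  (3·δw/w)² = (3×0.0850)² = 0.0650;  (-3·δb/b)² = (-3×0.0693)² = 0.0432;  (-3·δr/r)² = (-3×0.0206)² = 0.00382
δQ/Q = √(0.112) = 0.335
Q = 1.69e-07, so δQ = 0.335 × 1.69e-07 = 5.65e-08.

5.65e-08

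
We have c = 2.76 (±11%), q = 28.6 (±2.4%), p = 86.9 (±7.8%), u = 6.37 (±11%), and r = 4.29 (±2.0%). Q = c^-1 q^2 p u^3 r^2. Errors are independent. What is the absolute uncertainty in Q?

Since Q is a product/quotient, work with relative uncertainties:
  (-1·δc/c)² = (-1×0.110)² = 0.0121;  (2·δq/q)² = (2×0.0240)² = 0.00230;  (1·δp/p)² = (1×0.0780)² = 0.00608;  (3·δu/u)² = (3×0.110)² = 0.109;  (2·δr/r)² = (2×0.0200)² = 0.00160
δQ/Q = √(0.131) = 0.362
Q = 1.23e+08, so δQ = 0.362 × 1.23e+08 = 4.43e+07.

4.43e+07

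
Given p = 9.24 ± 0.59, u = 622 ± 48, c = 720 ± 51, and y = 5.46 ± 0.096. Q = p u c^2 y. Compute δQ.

Products/powers → add relative errors in quadrature, weighted by exponent:
  (1·δp/p)² = (1×0.0639)² = 0.00408;  (1·δu/u)² = (1×0.0772)² = 0.00596;  (2·δc/c)² = (2×0.0708)² = 0.0201;  (1·δy/y)² = (1×0.0176)² = 0.000309
δQ/Q = √(0.0304) = 0.174
Q = 1.63e+10, so δQ = 0.174 × 1.63e+10 = 2.84e+09.

2.84e+09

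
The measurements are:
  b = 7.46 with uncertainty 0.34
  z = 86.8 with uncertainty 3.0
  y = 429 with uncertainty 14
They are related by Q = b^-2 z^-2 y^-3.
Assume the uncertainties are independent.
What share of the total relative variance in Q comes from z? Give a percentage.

21.1%

(δQ/Q)² = (-2·δb/b)² + (-2·δz/z)² + (-3·δy/y)²
  b term: (-2×0.0456)² = 0.00831
  z term: (-2×0.0346)² = 0.00478
  y term: (-3×0.0326)² = 0.00958
Total = 0.0227. Share from z = 0.00478/0.0227 = 0.211.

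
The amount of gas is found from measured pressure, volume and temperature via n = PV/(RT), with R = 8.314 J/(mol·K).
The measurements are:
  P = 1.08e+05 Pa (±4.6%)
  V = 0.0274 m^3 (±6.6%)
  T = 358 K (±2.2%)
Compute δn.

For a monomial n ∝ P, V, T^-1, fractional errors add in quadrature:
  (1·δP/P)² = (1×0.0460)² = 0.00212;  (1·δV/V)² = (1×0.0660)² = 0.00436;  (-1·δT/T)² = (-1×0.0220)² = 0.000484
δn/n = √(0.00696) = 0.0834
n = 0.994 mol, so δn = 0.0834 × 0.994 = 0.0829 mol.

0.0829 mol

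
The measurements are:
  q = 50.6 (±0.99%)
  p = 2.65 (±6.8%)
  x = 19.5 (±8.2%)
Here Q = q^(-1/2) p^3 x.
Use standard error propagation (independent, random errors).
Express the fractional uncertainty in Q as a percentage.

22.0%

Relative error in a monomial: (δQ/Q)² = Σ (nᵢ · δxᵢ/xᵢ)².
  (−½·δq/q)² = (-0.5×0.00990)² = 2.45e-05;  (3·δp/p)² = (3×0.0680)² = 0.0416;  (1·δx/x)² = (1×0.0820)² = 0.00672
δQ/Q = √(0.0484) = 0.220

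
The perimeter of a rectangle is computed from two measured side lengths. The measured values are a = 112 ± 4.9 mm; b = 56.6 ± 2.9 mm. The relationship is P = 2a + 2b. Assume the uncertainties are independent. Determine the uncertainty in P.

11.4 mm

P is a linear combination, so absolute uncertainties add in quadrature:
  (2·δa)² = 96.0;  (2·δb)² = 33.6
δP = √(130) = 11.4 mm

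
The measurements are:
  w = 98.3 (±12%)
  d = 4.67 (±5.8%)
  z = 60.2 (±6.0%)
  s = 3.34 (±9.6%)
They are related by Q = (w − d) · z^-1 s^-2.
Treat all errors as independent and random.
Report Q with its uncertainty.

Let u = w − d = 93.6. δu = √(δw² + δd²) = √(139 + 0.0734) = 11.8, so δu/u = 0.126.
Q is then a monomial in u, z, s:
δQ/Q = √((δu/u)² + (-1·δz/z)² + (-2·δs/s)²) = √(0.0159 + 0.00360 + 0.0369) = 0.237
Q = 0.139, so δQ = 0.237 × 0.139 = 0.0331.

0.139 ± 0.0331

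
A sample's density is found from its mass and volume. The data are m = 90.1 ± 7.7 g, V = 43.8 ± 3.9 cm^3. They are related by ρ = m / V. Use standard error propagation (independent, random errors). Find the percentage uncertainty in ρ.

12.3%

Products/powers → add relative errors in quadrature, weighted by exponent:
  (1·δm/m)² = (1×0.0855)² = 0.00730;  (-1·δV/V)² = (-1×0.0890)² = 0.00793
δρ/ρ = √(0.0152) = 0.123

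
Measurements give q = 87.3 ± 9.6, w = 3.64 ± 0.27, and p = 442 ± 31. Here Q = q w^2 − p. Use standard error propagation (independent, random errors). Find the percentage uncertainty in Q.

30.2%

Let h = q·w^2 = 1160. δh/h = √((1·δq/q)² + (2·δw/w)²) = √(0.0121 + 0.0220) = 0.185, so δh = 214.
Q = h − p: δQ = √(δh² + δp²) = √(45600 + 961) = 216
Q = 715, so δQ/Q = 216/715 = 0.302.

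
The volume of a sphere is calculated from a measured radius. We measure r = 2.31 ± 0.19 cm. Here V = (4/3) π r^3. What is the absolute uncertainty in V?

12.7 cm^3

V ∝ r^3, so δV/V = |3| · δr/r = 3 × 0.0823 = 0.247.
V = 51.6 cm^3, so δV = 0.247 × 51.6 = 12.7 cm^3.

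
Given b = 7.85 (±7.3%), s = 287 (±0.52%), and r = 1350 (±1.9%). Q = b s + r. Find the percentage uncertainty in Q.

Let p = b·s = 2250. δp/p = √((1·δb/b)² + (1·δs/s)²) = √(0.00533 + 2.7e-05) = 0.0732, so δp = 165.
Q = p + r: δQ = √(δp² + δr²) = √(27200 + 658) = 167
Q = 3600, so δQ/Q = 167/3600 = 0.0463.

4.63%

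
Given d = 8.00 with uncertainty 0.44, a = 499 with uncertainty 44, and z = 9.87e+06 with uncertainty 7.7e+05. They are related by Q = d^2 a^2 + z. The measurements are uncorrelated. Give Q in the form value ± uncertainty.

(2.58 ± 0.340) × 10^7

Let p = d^2·a^2 = 1.59e+07. δp/p = √((2·δd/d)² + (2·δa/a)²) = √(0.0121 + 0.0311) = 0.208, so δp = 3.31e+06.
Q = p + z: δQ = √(δp² + δz²) = √(1.1e+13 + 5.93e+11) = 3.4e+06
Q = 2.58e+07.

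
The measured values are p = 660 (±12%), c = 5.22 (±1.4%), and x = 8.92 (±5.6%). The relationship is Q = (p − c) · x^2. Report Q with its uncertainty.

Let u = p − c = 655. δu = √(δp² + δc²) = √(6270 + 0.00534) = 79.2, so δu/u = 0.121.
Q is then a monomial in u, x:
δQ/Q = √((δu/u)² + (2·δx/x)²) = √(0.0146 + 0.0125) = 0.165
Q = 52100, so δQ = 0.165 × 52100 = 8590.

52100 ± 8590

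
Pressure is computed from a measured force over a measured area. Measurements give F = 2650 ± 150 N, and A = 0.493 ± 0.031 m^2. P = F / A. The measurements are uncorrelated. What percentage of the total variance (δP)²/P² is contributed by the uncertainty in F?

(δP/P)² = (1·δF/F)² + (-1·δA/A)²
  F term: (1×0.0566)² = 0.00320
  A term: (-1×0.0629)² = 0.00395
Total = 0.00716. Share from F = 0.00320/0.00716 = 0.448.

44.8%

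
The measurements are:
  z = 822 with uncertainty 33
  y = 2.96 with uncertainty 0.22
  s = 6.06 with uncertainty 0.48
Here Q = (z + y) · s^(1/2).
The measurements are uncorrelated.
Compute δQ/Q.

Let u = z + y = 825. δu = √(δz² + δy²) = √(1090 + 0.0484) = 33.0, so δu/u = 0.0400.
Q is then a monomial in u, s:
δQ/Q = √((δu/u)² + (½·δs/s)²) = √(0.00160 + 0.00157) = 0.0563

0.0563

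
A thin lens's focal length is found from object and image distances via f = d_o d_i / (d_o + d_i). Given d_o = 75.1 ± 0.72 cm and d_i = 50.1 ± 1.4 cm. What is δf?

∂f/∂d_o = (d_i/(d_o+d_i))² = 0.160;  ∂f/∂d_i = (d_o/(d_o+d_i))² = 0.360
δf = √((∂f/∂d_o · δd_o)² + (∂f/∂d_i · δd_i)²) = √(0.0133 + 0.254) = 0.517 cm

0.517 cm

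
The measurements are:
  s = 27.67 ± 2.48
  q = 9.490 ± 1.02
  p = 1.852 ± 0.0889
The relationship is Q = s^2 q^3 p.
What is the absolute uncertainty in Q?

4.51e+05

For a monomial Q ∝ s^2, q^3, p, fractional errors add in quadrature:
  (2·δs/s)² = (2×0.0896)² = 0.0321;  (3·δq/q)² = (3×0.107)² = 0.104;  (1·δp/p)² = (1×0.0480)² = 0.00230
δQ/Q = √(0.138) = 0.372
Q = 1.212e+06, so δQ = 0.372 × 1.212e+06 = 4.51e+05.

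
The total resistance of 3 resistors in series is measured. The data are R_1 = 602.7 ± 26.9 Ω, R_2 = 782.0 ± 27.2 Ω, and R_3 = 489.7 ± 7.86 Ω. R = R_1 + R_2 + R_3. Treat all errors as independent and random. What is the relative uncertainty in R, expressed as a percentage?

2.08%

For a sum/difference, combine absolute errors in quadrature:
  (δR_1)² = 724;  (δR_2)² = 740;  (δR_3)² = 61.8
δR = √(1530) = 39.1 Ω
R = 1874 Ω, so δR/R = 39.1/1874 = 0.0208.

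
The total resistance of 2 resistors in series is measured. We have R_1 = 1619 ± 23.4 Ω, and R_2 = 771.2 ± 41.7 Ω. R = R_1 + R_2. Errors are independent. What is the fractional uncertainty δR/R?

Each term contributes (cᵢ δxᵢ)² to (δR)²:
  (δR_1)² = 548;  (δR_2)² = 1740
δR = √(2290) = 47.8 Ω
R = 2390 Ω, so δR/R = 47.8/2390 = 0.0200.

0.0200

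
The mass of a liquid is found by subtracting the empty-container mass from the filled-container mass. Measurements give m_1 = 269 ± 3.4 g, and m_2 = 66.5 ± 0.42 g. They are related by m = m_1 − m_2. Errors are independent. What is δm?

For a sum/difference, combine absolute errors in quadrature:
  (δm_1)² = 11.6;  (δm_2)² = 0.176
δm = √(11.7) = 3.43 g

3.43 g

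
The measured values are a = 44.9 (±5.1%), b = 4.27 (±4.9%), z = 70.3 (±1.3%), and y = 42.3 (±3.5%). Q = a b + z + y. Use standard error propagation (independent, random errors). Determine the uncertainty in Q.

Let p = a·b = 192. δp/p = √((1·δa/a)² + (1·δb/b)²) = √(0.00260 + 0.00240) = 0.0707, so δp = 13.6.
Q = p + z + y: δQ = √(δp² + δz² + δy²) = √(184 + 0.835 + 2.19) = 13.7

13.7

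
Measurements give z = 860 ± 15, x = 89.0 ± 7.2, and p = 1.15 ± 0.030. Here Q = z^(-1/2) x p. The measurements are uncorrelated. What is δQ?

0.298

Products/powers → add relative errors in quadrature, weighted by exponent:
  (−½·δz/z)² = (-0.5×0.0174)² = 7.61e-05;  (1·δx/x)² = (1×0.0809)² = 0.00654;  (1·δp/p)² = (1×0.0261)² = 0.000681
δQ/Q = √(0.00730) = 0.0854
Q = 3.49, so δQ = 0.0854 × 3.49 = 0.298.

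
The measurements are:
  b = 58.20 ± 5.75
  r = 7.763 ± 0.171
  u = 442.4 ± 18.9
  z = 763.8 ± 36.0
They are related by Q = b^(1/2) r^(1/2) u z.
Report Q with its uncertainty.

Since Q is a product/quotient, work with relative uncertainties:
  (½·δb/b)² = (0.5×0.0988)² = 0.00244;  (½·δr/r)² = (0.5×0.0220)² = 0.000121;  (1·δu/u)² = (1×0.0427)² = 0.00183;  (1·δz/z)² = (1×0.0471)² = 0.00222
δQ/Q = √(0.00661) = 0.0813
Q = 7.182e+06, so δQ = 0.0813 × 7.182e+06 = 5.84e+05.

(7.182 ± 0.584) × 10^6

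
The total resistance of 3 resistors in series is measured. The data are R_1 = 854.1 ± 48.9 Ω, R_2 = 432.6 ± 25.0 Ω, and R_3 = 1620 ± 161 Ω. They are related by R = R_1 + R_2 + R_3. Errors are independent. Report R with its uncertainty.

2907 ± 170 Ω

R is a linear combination, so absolute uncertainties add in quadrature:
  (δR_1)² = 2390;  (δR_2)² = 625;  (δR_3)² = 25900
δR = √(28900) = 170 Ω
R = 2907 Ω.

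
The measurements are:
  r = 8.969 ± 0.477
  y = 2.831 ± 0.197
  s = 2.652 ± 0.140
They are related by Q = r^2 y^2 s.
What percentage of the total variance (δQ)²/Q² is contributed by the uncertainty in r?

33.8%

(δQ/Q)² = (2·δr/r)² + (2·δy/y)² + (1·δs/s)²
  r term: (2×0.0532)² = 0.0113
  y term: (2×0.0696)² = 0.0194
  s term: (1×0.0528)² = 0.00279
Total = 0.0335. Share from r = 0.0113/0.0335 = 0.338.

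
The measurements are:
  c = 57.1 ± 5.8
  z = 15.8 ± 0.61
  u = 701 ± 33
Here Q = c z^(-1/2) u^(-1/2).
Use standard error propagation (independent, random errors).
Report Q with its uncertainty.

Q is a product of powers, so relative uncertainties combine in quadrature:
  (1·δc/c)² = (1×0.102)² = 0.0103;  (−½·δz/z)² = (-0.5×0.0386)² = 0.000373;  (−½·δu/u)² = (-0.5×0.0471)² = 0.000554
δQ/Q = √(0.0112) = 0.106
Q = 0.543, so δQ = 0.106 × 0.543 = 0.0575.

0.543 ± 0.0575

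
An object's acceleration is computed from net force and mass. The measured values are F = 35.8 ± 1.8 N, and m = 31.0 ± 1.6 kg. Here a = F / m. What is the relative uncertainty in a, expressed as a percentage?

7.21%

For a monomial a ∝ F, m^-1, fractional errors add in quadrature:
  (1·δF/F)² = (1×0.0503)² = 0.00253;  (-1·δm/m)² = (-1×0.0516)² = 0.00266
δa/a = √(0.00519) = 0.0721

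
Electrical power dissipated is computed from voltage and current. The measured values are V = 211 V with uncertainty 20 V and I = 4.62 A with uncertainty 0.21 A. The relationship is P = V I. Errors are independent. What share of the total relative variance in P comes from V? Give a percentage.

(δP/P)² = (1·δV/V)² + (1·δI/I)²
  V term: (1×0.0948)² = 0.00898
  I term: (1×0.0455)² = 0.00207
Total = 0.0111. Share from V = 0.00898/0.0111 = 0.813.

81.3%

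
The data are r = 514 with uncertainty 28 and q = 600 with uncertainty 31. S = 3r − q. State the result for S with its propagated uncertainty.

942 ± 89.5

Each term contributes (cᵢ δxᵢ)² to (δS)²:
  (3·δr)² = 7060;  (δq)² = 961
δS = √(8020) = 89.5
S = 942.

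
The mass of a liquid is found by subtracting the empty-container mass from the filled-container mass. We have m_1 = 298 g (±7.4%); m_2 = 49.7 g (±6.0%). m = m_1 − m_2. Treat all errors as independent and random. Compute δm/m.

0.0896

For a sum/difference, combine absolute errors in quadrature:
  (δm_1)² = 486;  (δm_2)² = 8.89
δm = √(495) = 22.3 g
m = 248 g, so δm/m = 22.3/248 = 0.0896.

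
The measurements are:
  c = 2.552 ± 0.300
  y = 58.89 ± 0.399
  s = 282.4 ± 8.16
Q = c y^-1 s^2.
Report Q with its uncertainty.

3456 ± 453

Relative error in a monomial: (δQ/Q)² = Σ (nᵢ · δxᵢ/xᵢ)².
  (1·δc/c)² = (1×0.118)² = 0.0138;  (-1·δy/y)² = (-1×0.00678)² = 4.59e-05;  (2·δs/s)² = (2×0.0289)² = 0.00334
δQ/Q = √(0.0172) = 0.131
Q = 3456, so δQ = 0.131 × 3456 = 453.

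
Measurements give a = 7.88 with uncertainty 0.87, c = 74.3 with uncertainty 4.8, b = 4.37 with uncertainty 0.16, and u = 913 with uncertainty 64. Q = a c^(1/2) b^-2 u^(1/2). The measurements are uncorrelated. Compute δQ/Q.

0.141

Since Q is a product/quotient, work with relative uncertainties:
  (1·δa/a)² = (1×0.110)² = 0.0122;  (½·δc/c)² = (0.5×0.0646)² = 0.00104;  (-2·δb/b)² = (-2×0.0366)² = 0.00536;  (½·δu/u)² = (0.5×0.0701)² = 0.00123
δQ/Q = √(0.0198) = 0.141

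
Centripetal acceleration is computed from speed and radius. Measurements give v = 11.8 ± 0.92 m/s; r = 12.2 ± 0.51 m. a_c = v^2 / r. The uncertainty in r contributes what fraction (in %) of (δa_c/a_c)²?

6.71%

(δa_c/a_c)² = (2·δv/v)² + (-1·δr/r)²
  v term: (2×0.0780)² = 0.0243
  r term: (-1×0.0418)² = 0.00175
Total = 0.0261. Share from r = 0.00175/0.0261 = 0.0671.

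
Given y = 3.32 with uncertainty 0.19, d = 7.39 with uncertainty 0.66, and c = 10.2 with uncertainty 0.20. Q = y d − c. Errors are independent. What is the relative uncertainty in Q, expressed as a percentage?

Let p = y·d = 24.5. δp/p = √((1·δy/y)² + (1·δd/d)²) = √(0.00328 + 0.00798) = 0.106, so δp = 2.60.
Q = p − c: δQ = √(δp² + δc²) = √(6.77 + 0.0400) = 2.61
Q = 14.3, so δQ/Q = 2.61/14.3 = 0.182.

18.2%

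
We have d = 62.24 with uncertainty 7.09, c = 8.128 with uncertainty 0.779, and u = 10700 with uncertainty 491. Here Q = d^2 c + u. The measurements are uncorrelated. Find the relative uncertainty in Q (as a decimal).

Let p = d^2·c = 31490. δp/p = √((2·δd/d)² + (1·δc/c)²) = √(0.0519 + 0.00919) = 0.247, so δp = 7780.
Q = p + u: δQ = √(δp² + δu²) = √(6.06e+07 + 2.41e+05) = 7800
Q = 42190, so δQ/Q = 7800/42190 = 0.185.

0.185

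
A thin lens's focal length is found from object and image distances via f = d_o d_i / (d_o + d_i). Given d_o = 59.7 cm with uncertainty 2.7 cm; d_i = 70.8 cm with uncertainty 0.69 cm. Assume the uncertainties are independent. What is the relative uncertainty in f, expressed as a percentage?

∂f/∂d_o = (d_i/(d_o+d_i))² = 0.294;  ∂f/∂d_i = (d_o/(d_o+d_i))² = 0.209
δf = √((∂f/∂d_o · δd_o)² + (∂f/∂d_i · δd_i)²) = √(0.632 + 0.0209) = 0.808 cm
f = 32.4 cm, so δf/f = 0.808/32.4 = 0.0249.

2.49%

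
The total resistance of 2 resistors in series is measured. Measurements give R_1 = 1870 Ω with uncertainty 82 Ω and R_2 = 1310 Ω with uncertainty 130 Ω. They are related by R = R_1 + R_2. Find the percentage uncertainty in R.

Sums and differences: (δR)² = Σ (cᵢ δxᵢ)².
  (δR_1)² = 6720;  (δR_2)² = 16900
δR = √(23600) = 154 Ω
R = 3180 Ω, so δR/R = 154/3180 = 0.0483.

4.83%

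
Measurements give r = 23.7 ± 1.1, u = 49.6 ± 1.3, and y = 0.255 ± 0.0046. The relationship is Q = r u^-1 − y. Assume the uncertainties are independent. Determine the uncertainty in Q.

Let p = r·u^-1 = 0.478. δp/p = √((1·δr/r)² + (-1·δu/u)²) = √(0.00215 + 0.000687) = 0.0533, so δp = 0.0255.
Q = p − y: δQ = √(δp² + δy²) = √(0.000649 + 2.12e-05) = 0.0259

0.0259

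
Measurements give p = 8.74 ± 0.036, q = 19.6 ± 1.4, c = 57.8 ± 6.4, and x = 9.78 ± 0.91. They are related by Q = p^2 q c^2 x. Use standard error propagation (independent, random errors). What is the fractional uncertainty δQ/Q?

0.251

Relative error in a monomial: (δQ/Q)² = Σ (nᵢ · δxᵢ/xᵢ)².
  (2·δp/p)² = (2×0.00412)² = 6.79e-05;  (1·δq/q)² = (1×0.0714)² = 0.00510;  (2·δc/c)² = (2×0.111)² = 0.0490;  (1·δx/x)² = (1×0.0930)² = 0.00866
δQ/Q = √(0.0629) = 0.251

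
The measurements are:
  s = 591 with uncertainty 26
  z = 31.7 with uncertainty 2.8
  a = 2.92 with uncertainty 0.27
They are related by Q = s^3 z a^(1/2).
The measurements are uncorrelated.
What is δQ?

Q is a product of powers, so relative uncertainties combine in quadrature:
  (3·δs/s)² = (3×0.0440)² = 0.0174;  (1·δz/z)² = (1×0.0883)² = 0.00780;  (½·δa/a)² = (0.5×0.0925)² = 0.00214
δQ/Q = √(0.0274) = 0.165
Q = 1.12e+10, so δQ = 0.165 × 1.12e+10 = 1.85e+09.

1.85e+09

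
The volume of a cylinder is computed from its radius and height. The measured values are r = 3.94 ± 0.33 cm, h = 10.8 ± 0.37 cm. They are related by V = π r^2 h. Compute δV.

Each factor contributes (exponent × relative error)² to (δV/V)²:
  (2·δr/r)² = (2×0.0838)² = 0.0281;  (1·δh/h)² = (1×0.0343)² = 0.00117
δV/V = √(0.0292) = 0.171
V = 527 cm^3, so δV = 0.171 × 527 = 90.1 cm^3.

90.1 cm^3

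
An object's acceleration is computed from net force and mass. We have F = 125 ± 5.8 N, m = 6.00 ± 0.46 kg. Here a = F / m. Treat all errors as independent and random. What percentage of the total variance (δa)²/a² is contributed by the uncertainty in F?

26.8%

(δa/a)² = (1·δF/F)² + (-1·δm/m)²
  F term: (1×0.0464)² = 0.00215
  m term: (-1×0.0767)² = 0.00588
Total = 0.00803. Share from F = 0.00215/0.00803 = 0.268.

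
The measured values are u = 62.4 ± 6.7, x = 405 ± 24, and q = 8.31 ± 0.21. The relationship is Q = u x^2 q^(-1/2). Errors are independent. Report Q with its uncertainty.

(3.55 ± 0.570) × 10^6

Each factor contributes (exponent × relative error)² to (δQ/Q)²:
  (1·δu/u)² = (1×0.107)² = 0.0115;  (2·δx/x)² = (2×0.0593)² = 0.0140;  (−½·δq/q)² = (-0.5×0.0253)² = 0.000160
δQ/Q = √(0.0257) = 0.160
Q = 3.55e+06, so δQ = 0.160 × 3.55e+06 = 5.7e+05.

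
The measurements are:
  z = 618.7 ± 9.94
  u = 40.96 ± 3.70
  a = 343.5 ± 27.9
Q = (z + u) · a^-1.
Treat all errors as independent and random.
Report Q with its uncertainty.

1.920 ± 0.159

Let w = z + u = 659.7. δw = √(δz² + δu²) = √(98.8 + 13.7) = 10.6, so δw/w = 0.0161.
Q is then a monomial in w, a:
δQ/Q = √((δw/w)² + (-1·δa/a)²) = √(0.000259 + 0.00660) = 0.0828
Q = 1.920, so δQ = 0.0828 × 1.920 = 0.159.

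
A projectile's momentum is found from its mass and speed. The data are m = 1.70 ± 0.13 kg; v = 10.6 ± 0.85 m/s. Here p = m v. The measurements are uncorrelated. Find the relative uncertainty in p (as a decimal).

0.111

For a monomial p ∝ m, v, fractional errors add in quadrature:
  (1·δm/m)² = (1×0.0765)² = 0.00585;  (1·δv/v)² = (1×0.0802)² = 0.00643
δp/p = √(0.0123) = 0.111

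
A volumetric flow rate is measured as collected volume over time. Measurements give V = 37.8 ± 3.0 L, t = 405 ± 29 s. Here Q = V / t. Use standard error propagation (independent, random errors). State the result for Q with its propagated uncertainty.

Products/powers → add relative errors in quadrature, weighted by exponent:
  (1·δV/V)² = (1×0.0794)² = 0.00630;  (-1·δt/t)² = (-1×0.0716)² = 0.00513
δQ/Q = √(0.0114) = 0.107
Q = 0.0933 L/s, so δQ = 0.107 × 0.0933 = 0.00998 L/s.

0.0933 ± 0.00998 L/s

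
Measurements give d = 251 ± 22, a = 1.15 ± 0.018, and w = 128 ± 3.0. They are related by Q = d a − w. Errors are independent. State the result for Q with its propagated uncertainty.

161 ± 25.9

Let p = d·a = 289. δp/p = √((1·δd/d)² + (1·δa/a)²) = √(0.00768 + 0.000245) = 0.0890, so δp = 25.7.
Q = p − w: δQ = √(δp² + δw²) = √(661 + 9.00) = 25.9
Q = 161.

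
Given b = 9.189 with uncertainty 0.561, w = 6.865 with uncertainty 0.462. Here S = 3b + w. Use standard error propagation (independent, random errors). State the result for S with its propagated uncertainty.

34.43 ± 1.75

For a sum/difference, combine absolute errors in quadrature:
  (3·δb)² = 2.83;  (δw)² = 0.213
δS = √(3.05) = 1.75
S = 34.43.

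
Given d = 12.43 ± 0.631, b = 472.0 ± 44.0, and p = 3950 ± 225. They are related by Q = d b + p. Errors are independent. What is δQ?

662

Let w = d·b = 5867. δw/w = √((1·δd/d)² + (1·δb/b)²) = √(0.00258 + 0.00869) = 0.106, so δw = 623.
Q = w + p: δQ = √(δw² + δp²) = √(3.88e+05 + 50600) = 662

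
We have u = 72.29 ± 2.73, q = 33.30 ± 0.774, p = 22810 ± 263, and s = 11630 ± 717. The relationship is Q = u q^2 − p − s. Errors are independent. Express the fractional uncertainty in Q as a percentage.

10.6%

Let w = u·q^2 = 80160. δw/w = √((1·δu/u)² + (2·δq/q)²) = √(0.00143 + 0.00216) = 0.0599, so δw = 4800.
Q = w − p − s: δQ = √(δw² + δp² + δs²) = √(2.31e+07 + 69200 + 5.14e+05) = 4860
Q = 45720, so δQ/Q = 4860/45720 = 0.106.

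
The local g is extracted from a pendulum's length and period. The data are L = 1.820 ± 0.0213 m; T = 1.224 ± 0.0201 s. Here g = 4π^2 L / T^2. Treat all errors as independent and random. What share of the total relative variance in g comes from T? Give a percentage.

88.7%

(δg/g)² = (1·δL/L)² + (-2·δT/T)²
  L term: (1×0.0117)² = 0.000137
  T term: (-2×0.0164)² = 0.00108
Total = 0.00122. Share from T = 0.00108/0.00122 = 0.887.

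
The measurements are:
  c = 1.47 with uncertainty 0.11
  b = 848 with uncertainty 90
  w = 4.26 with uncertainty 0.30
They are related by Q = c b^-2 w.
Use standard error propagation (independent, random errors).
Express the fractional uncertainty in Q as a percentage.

Products/powers → add relative errors in quadrature, weighted by exponent:
  (1·δc/c)² = (1×0.0748)² = 0.00560;  (-2·δb/b)² = (-2×0.106)² = 0.0451;  (1·δw/w)² = (1×0.0704)² = 0.00496
δQ/Q = √(0.0556) = 0.236

23.6%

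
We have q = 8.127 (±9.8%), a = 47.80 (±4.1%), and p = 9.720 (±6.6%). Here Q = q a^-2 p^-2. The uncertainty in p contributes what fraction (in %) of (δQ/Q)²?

51.6%

(δQ/Q)² = (1·δq/q)² + (-2·δa/a)² + (-2·δp/p)²
  q term: (1×0.0980)² = 0.00960
  a term: (-2×0.0410)² = 0.00672
  p term: (-2×0.0660)² = 0.0174
Total = 0.0338. Share from p = 0.0174/0.0338 = 0.516.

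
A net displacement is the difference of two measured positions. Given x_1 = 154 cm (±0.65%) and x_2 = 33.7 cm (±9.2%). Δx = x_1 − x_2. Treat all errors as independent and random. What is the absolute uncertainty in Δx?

3.26 cm

Each term contributes (cᵢ δxᵢ)² to (δΔx)²:
  (δx_1)² = 1.00;  (δx_2)² = 9.61
δΔx = √(10.6) = 3.26 cm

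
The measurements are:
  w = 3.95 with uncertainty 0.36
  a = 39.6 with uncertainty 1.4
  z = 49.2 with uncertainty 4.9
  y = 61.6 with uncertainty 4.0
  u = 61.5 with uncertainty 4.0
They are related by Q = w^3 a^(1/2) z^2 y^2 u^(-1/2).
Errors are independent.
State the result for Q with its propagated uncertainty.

(4.54 ± 1.65) × 10^8

For a monomial Q ∝ w^3, a^(1/2), z^2, y^2, u^(-1/2), fractional errors add in quadrature:
  (3·δw/w)² = (3×0.0911)² = 0.0748;  (½·δa/a)² = (0.5×0.0354)² = 0.000312;  (2·δz/z)² = (2×0.0996)² = 0.0397;  (2·δy/y)² = (2×0.0649)² = 0.0169;  (−½·δu/u)² = (-0.5×0.0650)² = 0.00106
δQ/Q = √(0.133) = 0.364
Q = 4.54e+08, so δQ = 0.364 × 4.54e+08 = 1.65e+08.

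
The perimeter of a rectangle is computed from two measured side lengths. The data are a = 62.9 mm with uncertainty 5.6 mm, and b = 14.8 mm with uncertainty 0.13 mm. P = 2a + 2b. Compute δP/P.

Each term contributes (cᵢ δxᵢ)² to (δP)²:
  (2·δa)² = 125;  (2·δb)² = 0.0676
δP = √(126) = 11.2 mm
P = 155 mm, so δP/P = 11.2/155 = 0.0721.

0.0721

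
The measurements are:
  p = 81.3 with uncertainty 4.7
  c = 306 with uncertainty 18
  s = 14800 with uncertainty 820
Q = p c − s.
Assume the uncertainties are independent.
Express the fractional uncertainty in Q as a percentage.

Let w = p·c = 24900. δw/w = √((1·δp/p)² + (1·δc/c)²) = √(0.00334 + 0.00346) = 0.0825, so δw = 2050.
Q = w − s: δQ = √(δw² + δs²) = √(4.21e+06 + 6.72e+05) = 2210
Q = 10100, so δQ/Q = 2210/10100 = 0.219.

21.9%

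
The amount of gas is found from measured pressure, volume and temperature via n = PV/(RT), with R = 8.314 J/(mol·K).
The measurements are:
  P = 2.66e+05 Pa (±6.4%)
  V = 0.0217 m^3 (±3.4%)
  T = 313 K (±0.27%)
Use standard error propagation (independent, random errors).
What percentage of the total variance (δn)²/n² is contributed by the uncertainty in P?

77.9%

(δn/n)² = (1·δP/P)² + (1·δV/V)² + (-1·δT/T)²
  P term: (1×0.0640)² = 0.00410
  V term: (1×0.0340)² = 0.00116
  T term: (-1×0.00270)² = 7.29e-06
Total = 0.00526. Share from P = 0.00410/0.00526 = 0.779.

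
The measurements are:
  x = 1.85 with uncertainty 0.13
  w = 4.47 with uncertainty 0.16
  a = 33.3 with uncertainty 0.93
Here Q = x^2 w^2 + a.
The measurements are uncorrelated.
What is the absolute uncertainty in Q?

Let p = x^2·w^2 = 68.4. δp/p = √((2·δx/x)² + (2·δw/w)²) = √(0.0198 + 0.00512) = 0.158, so δp = 10.8.
Q = p + a: δQ = √(δp² + δa²) = √(116 + 0.865) = 10.8

10.8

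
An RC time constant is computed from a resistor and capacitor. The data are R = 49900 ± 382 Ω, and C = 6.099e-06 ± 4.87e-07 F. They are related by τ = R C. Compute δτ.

0.0244 s

Since τ is a product/quotient, work with relative uncertainties:
  (1·δR/R)² = (1×0.00766)² = 5.86e-05;  (1·δC/C)² = (1×0.0798)² = 0.00638
δτ/τ = √(0.00643) = 0.0802
τ = 0.3043 s, so δτ = 0.0802 × 0.3043 = 0.0244 s.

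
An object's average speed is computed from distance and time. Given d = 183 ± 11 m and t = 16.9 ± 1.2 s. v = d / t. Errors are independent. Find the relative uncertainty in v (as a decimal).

0.0930

Since v is a product/quotient, work with relative uncertainties:
  (1·δd/d)² = (1×0.0601)² = 0.00361;  (-1·δt/t)² = (-1×0.0710)² = 0.00504
δv/v = √(0.00865) = 0.0930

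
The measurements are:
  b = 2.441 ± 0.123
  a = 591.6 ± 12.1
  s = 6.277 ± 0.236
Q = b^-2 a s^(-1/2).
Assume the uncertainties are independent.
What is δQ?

4.14

Each factor contributes (exponent × relative error)² to (δQ/Q)²:
  (-2·δb/b)² = (-2×0.0504)² = 0.0102;  (1·δa/a)² = (1×0.0205)² = 0.000418;  (−½·δs/s)² = (-0.5×0.0376)² = 0.000353
δQ/Q = √(0.0109) = 0.105
Q = 39.63, so δQ = 0.105 × 39.63 = 4.14.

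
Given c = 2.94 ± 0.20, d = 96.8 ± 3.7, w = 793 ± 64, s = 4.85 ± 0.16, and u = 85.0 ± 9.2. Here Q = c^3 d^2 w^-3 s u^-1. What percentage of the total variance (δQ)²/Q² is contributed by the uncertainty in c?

(δQ/Q)² = (3·δc/c)² + (2·δd/d)² + (-3·δw/w)² + (1·δs/s)² + (-1·δu/u)²
  c term: (3×0.0680)² = 0.0416
  d term: (2×0.0382)² = 0.00584
  w term: (-3×0.0807)² = 0.0586
  s term: (1×0.0330)² = 0.00109
  u term: (-1×0.108)² = 0.0117
Total = 0.119. Share from c = 0.0416/0.119 = 0.350.

35.0%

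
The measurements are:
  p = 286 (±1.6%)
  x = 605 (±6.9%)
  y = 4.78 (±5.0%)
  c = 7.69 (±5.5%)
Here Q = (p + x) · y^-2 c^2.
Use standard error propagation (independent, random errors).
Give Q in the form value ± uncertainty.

Let u = p + x = 891. δu = √(δp² + δx²) = √(20.9 + 1740) = 42.0, so δu/u = 0.0471.
Q is then a monomial in u, y, c:
δQ/Q = √((δu/u)² + (-2·δy/y)² + (2·δc/c)²) = √(0.00222 + 0.0100 + 0.0121) = 0.156
Q = 2310, so δQ = 0.156 × 2310 = 360.

2310 ± 360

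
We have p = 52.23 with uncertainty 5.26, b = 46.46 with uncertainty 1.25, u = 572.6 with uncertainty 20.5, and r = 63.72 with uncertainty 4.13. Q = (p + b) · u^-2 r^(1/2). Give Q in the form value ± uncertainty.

Let w = p + b = 98.69. δw = √(δp² + δb²) = √(27.7 + 1.56) = 5.41, so δw/w = 0.0548.
Q is then a monomial in w, u, r:
δQ/Q = √((δw/w)² + (-2·δu/u)² + (½·δr/r)²) = √(0.00300 + 0.00513 + 0.00105) = 0.0958
Q = 0.002403, so δQ = 0.0958 × 0.002403 = 0.000230.

0.002403 ± 0.000230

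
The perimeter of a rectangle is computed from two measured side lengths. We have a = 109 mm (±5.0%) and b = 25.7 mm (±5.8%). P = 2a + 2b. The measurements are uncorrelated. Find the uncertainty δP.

11.3 mm

P is a linear combination, so absolute uncertainties add in quadrature:
  (2·δa)² = 119;  (2·δb)² = 8.89
δP = √(128) = 11.3 mm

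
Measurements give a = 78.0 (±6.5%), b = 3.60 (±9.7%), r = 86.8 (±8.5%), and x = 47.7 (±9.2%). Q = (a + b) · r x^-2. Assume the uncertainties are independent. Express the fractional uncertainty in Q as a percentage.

Let u = a + b = 81.6. δu = √(δa² + δb²) = √(25.7 + 0.122) = 5.08, so δu/u = 0.0623.
Q is then a monomial in u, r, x:
δQ/Q = √((δu/u)² + (1·δr/r)² + (-2·δx/x)²) = √(0.00388 + 0.00723 + 0.0339) = 0.212

21.2%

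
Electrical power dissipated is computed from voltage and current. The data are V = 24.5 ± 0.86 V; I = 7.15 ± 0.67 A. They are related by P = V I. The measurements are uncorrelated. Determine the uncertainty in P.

P is a product of powers, so relative uncertainties combine in quadrature:
  (1·δV/V)² = (1×0.0351)² = 0.00123;  (1·δI/I)² = (1×0.0937)² = 0.00878
δP/P = √(0.0100) = 0.100
P = 175 W, so δP = 0.100 × 175 = 17.5 W.

17.5 W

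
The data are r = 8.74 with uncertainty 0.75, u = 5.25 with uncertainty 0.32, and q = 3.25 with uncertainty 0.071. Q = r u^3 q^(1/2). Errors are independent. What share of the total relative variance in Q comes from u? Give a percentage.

(δQ/Q)² = (1·δr/r)² + (3·δu/u)² + (½·δq/q)²
  r term: (1×0.0858)² = 0.00736
  u term: (3×0.0610)² = 0.0334
  q term: (0.5×0.0218)² = 0.000119
Total = 0.0409. Share from u = 0.0334/0.0409 = 0.817.

81.7%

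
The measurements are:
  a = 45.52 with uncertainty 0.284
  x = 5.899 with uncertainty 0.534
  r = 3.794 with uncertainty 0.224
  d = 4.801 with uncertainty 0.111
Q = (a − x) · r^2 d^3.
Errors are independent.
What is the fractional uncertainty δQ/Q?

Let u = a − x = 39.62. δu = √(δa² + δx²) = √(0.0807 + 0.285) = 0.605, so δu/u = 0.0153.
Q is then a monomial in u, r, d:
δQ/Q = √((δu/u)² + (2·δr/r)² + (3·δd/d)²) = √(0.000233 + 0.0139 + 0.00481) = 0.138

0.138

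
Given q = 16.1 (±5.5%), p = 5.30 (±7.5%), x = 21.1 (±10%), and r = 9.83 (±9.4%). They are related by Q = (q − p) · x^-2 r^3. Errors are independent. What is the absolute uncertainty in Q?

Let u = q − p = 10.8. δu = √(δq² + δp²) = √(0.784 + 0.158) = 0.971, so δu/u = 0.0899.
Q is then a monomial in u, x, r:
δQ/Q = √((δu/u)² + (-2·δx/x)² + (3·δr/r)²) = √(0.00808 + 0.0400 + 0.0795) = 0.357
Q = 23.0, so δQ = 0.357 × 23.0 = 8.23.

8.23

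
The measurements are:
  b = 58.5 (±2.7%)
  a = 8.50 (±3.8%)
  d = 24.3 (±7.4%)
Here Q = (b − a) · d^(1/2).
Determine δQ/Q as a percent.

Let u = b − a = 50.0. δu = √(δb² + δa²) = √(2.49 + 0.104) = 1.61, so δu/u = 0.0322.
Q is then a monomial in u, d:
δQ/Q = √((δu/u)² + (½·δd/d)²) = √(0.00104 + 0.00137) = 0.0491

4.91%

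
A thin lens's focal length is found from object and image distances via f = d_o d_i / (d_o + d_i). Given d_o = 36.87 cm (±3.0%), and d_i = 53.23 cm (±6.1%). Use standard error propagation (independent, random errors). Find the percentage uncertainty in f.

3.06%

∂f/∂d_o = (d_i/(d_o+d_i))² = 0.349;  ∂f/∂d_i = (d_o/(d_o+d_i))² = 0.167
δf = √((∂f/∂d_o · δd_o)² + (∂f/∂d_i · δd_i)²) = √(0.149 + 0.296) = 0.667 cm
f = 21.78 cm, so δf/f = 0.667/21.78 = 0.0306.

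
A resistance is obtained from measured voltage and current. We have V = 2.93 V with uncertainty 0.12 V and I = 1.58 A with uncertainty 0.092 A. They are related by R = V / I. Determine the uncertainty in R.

0.132 Ω

Each factor contributes (exponent × relative error)² to (δR/R)²:
  (1·δV/V)² = (1×0.0410)² = 0.00168;  (-1·δI/I)² = (-1×0.0582)² = 0.00339
δR/R = √(0.00507) = 0.0712
R = 1.85 Ω, so δR = 0.0712 × 1.85 = 0.132 Ω.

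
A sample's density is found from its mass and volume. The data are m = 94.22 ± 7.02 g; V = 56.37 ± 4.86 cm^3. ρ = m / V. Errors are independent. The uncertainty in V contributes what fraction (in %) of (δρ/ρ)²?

57.2%

(δρ/ρ)² = (1·δm/m)² + (-1·δV/V)²
  m term: (1×0.0745)² = 0.00555
  V term: (-1×0.0862)² = 0.00743
Total = 0.0130. Share from V = 0.00743/0.0130 = 0.572.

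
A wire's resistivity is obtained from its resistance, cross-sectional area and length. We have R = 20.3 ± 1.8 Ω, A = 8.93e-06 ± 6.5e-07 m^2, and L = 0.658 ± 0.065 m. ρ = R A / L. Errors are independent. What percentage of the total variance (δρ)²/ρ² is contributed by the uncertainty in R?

(δρ/ρ)² = (1·δR/R)² + (1·δA/A)² + (-1·δL/L)²
  R term: (1×0.0887)² = 0.00786
  A term: (1×0.0728)² = 0.00530
  L term: (-1×0.0988)² = 0.00976
Total = 0.0229. Share from R = 0.00786/0.0229 = 0.343.

34.3%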